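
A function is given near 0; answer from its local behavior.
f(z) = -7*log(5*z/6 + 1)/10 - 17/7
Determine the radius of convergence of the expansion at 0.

Branch term (-7/10)*log(1 - z/(-6/5)): its argument vanishes at z = -6/5, a logarithmic branch point, modulus 6/5.
The radius of convergence is the smallest modulus among the singular points: 6/5.

The radius of convergence is 6/5.


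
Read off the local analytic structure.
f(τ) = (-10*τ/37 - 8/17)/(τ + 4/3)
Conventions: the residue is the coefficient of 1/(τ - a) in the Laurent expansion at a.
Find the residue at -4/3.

At the order-1 pole -4/3 set g(τ) = (τ - (-4/3))*f(τ) = -10*τ/37 - 8/17.
Simple pole: residue = g(a) at a = -4/3, which is -208/1887.

The residue is -208/1887.


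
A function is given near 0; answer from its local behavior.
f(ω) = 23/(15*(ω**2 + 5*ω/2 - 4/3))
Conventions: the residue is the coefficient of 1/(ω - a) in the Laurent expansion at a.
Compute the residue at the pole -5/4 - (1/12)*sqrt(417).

The residue is -(46/2085)*sqrt(417).

The factor ω**2 + 5*ω/2 - 4/3 splits as (ω - a)(ω - a') with a = -5/4 - (1/12)*sqrt(417), a' = -5/4 + (1/12)*sqrt(417). At the order-1 pole a set g(ω) = (ω - a)*f(ω) = [23/15] / (ω - a').
Simple pole: residue = g(a) at a = -5/4 - (1/12)*sqrt(417), which is -(46/2085)*sqrt(417).


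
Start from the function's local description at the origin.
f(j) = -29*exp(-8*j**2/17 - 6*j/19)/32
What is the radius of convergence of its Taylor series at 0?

The factor exp(-8*j**2/17 - 6*j/19) is entire and contributes no finite singular point.
The polynomial part has no poles.
No finite singular points: the Taylor series at 0 converges everywhere.

The radius of convergence is infinite.


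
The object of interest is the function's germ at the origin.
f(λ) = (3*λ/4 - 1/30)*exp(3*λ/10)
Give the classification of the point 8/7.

There is no denominator, hence no pole anywhere.
The factor exp(3*λ/10) is entire.
So the germ continues analytically to 8/7.

The point is a regular point.


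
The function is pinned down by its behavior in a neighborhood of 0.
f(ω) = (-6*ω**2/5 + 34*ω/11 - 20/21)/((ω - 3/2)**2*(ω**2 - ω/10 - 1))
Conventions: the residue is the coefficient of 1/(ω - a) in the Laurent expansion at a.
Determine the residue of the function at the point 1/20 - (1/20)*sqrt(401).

The factor ω**2 - ω/10 - 1 splits as (ω - a)(ω - a') with a = 1/20 - (1/20)*sqrt(401), a' = 1/20 + (1/20)*sqrt(401). At the order-1 pole a set g(ω) = (ω - a)*f(ω) = [(-6*ω**2/5 + 34*ω/11 - 20/21)/(ω - 3/2)**2] / (ω - a').
Simple pole: residue = g(a) at a = 1/20 - (1/20)*sqrt(401), which is 78853/55902 - (371951/7472234)*sqrt(401).

The residue is 78853/55902 - (371951/7472234)*sqrt(401).


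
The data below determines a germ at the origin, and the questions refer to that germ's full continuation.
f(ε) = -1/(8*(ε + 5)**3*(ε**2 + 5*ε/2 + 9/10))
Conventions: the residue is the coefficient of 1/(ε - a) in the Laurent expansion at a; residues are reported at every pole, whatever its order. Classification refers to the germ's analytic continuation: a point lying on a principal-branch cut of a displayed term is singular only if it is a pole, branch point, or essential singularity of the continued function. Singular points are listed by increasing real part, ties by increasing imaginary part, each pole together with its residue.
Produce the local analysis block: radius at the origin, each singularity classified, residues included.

Radius of convergence at 0: 5/4 - (1/20)*sqrt(265).
At -5: a pole of order 3; residue -21425/9624416.
At -5/4 - (1/20)*sqrt(265): a pole of order 1; residue 21425/19248832 + (120375/1020188096)*sqrt(265).
At -5/4 + (1/20)*sqrt(265): a pole of order 1; residue 21425/19248832 - (120375/1020188096)*sqrt(265).


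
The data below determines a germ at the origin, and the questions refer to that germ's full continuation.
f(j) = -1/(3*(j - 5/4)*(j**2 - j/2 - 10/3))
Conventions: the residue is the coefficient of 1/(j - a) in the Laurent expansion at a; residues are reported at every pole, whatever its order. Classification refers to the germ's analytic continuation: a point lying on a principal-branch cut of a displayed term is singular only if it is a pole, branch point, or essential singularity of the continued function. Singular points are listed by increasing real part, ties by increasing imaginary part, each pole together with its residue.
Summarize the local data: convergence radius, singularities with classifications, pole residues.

Denominator factor (j**2 - j/2 - 10/3): discriminant 163/12, real irrational roots 1/4 + (1/12)*sqrt(489) and 1/4 - (1/12)*sqrt(489); poles of order 1, moduli 1/4 + (1/12)*sqrt(489) and -1/4 + (1/12)*sqrt(489).
Denominator factor (j - 5/4): pole of order 1 at 5/4, modulus 5/4.
The radius of convergence is the smallest modulus among the singular points: 5/4.
The factor j**2 - j/2 - 10/3 splits as (j - a)(j - a') with a = 1/4 - (1/12)*sqrt(489), a' = 1/4 + (1/12)*sqrt(489). At the order-1 pole a set g(j) = (j - a)*f(j) = [-1/(3*(j - 5/4))] / (j - a').
Simple pole: residue = g(a) at a = 1/4 - (1/12)*sqrt(489), which is -8/115 + (32/18745)*sqrt(489).
At the order-1 pole 5/4 set g(j) = (j - (5/4))*f(j) = -1/(3*(j**2 - j/2 - 10/3)).
Simple pole: residue = g(a) at a = 5/4, which is 16/115.
The factor j**2 - j/2 - 10/3 splits as (j - a)(j - a') with a = 1/4 + (1/12)*sqrt(489), a' = 1/4 - (1/12)*sqrt(489). At the order-1 pole a set g(j) = (j - a)*f(j) = [-1/(3*(j - 5/4))] / (j - a').
Simple pole: residue = g(a) at a = 1/4 + (1/12)*sqrt(489), which is -8/115 - (32/18745)*sqrt(489).
List the singular points by increasing real part (a conjugate pair: the negative imaginary part first).

Radius of convergence at 0: 5/4.
At 1/4 - (1/12)*sqrt(489): a pole of order 1; residue -8/115 + (32/18745)*sqrt(489).
At 5/4: a pole of order 1; residue 16/115.
At 1/4 + (1/12)*sqrt(489): a pole of order 1; residue -8/115 - (32/18745)*sqrt(489).


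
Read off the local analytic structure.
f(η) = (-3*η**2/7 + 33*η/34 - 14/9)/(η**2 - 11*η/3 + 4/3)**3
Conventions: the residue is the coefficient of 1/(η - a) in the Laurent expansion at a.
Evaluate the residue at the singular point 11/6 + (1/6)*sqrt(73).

The residue is -(321651/92586046)*sqrt(73).

The factor η**2 - 11*η/3 + 4/3 splits as (η - a)(η - a') with a = 11/6 + (1/6)*sqrt(73), a' = 11/6 - (1/6)*sqrt(73). At the order-3 pole a set g(η) = (η - a)^3*f(η) = [-3*η**2/7 + 33*η/34 - 14/9] / (η - a')^3.
Order-3 pole: residue = g''(a)/2; g''(11/6 + (1/6)*sqrt(73)) = -(321651/46293023)*sqrt(73), so the residue is -(321651/92586046)*sqrt(73).


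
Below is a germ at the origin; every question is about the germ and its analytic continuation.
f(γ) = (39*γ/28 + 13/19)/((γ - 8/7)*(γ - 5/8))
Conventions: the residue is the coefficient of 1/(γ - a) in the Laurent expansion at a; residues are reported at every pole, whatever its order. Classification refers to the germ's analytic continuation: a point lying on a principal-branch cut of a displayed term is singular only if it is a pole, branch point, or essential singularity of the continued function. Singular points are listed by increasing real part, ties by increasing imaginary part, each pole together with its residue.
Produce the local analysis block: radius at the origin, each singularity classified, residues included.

Radius of convergence at 0: 5/8.
At 5/8: a pole of order 1; residue -6617/2204.
At 8/7: a pole of order 1; residue 16952/3857.

Denominator factor (γ - 8/7): pole of order 1 at 8/7, modulus 8/7.
Denominator factor (γ - 5/8): pole of order 1 at 5/8, modulus 5/8.
The radius of convergence is the smallest modulus among the singular points: 5/8.
At the order-1 pole 5/8 set g(γ) = (γ - (5/8))*f(γ) = (39*γ/28 + 13/19)/(γ - 8/7).
Simple pole: residue = g(a) at a = 5/8, which is -6617/2204.
At the order-1 pole 8/7 set g(γ) = (γ - (8/7))*f(γ) = (39*γ/28 + 13/19)/(γ - 5/8).
Simple pole: residue = g(a) at a = 8/7, which is 16952/3857.
List the singular points by increasing real part (a conjugate pair: the negative imaginary part first).


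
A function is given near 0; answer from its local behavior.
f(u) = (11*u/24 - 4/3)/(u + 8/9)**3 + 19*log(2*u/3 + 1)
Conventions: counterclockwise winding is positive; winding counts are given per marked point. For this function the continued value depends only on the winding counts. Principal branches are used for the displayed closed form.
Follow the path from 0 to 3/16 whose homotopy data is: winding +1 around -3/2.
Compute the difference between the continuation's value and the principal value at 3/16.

Continued minus principal equals (38)*pi*i.

The rational part is single-valued and drops out of the difference; each branch term changes only by its own monodromy.
(19)*log(1 - u/(-3/2)): each positive loop around -3/2 adds 2*pi*i to the log, so winding +1 contributes (19)*(1)*2*pi*i = (38)*pi*i.
Summing the contributions at u = 3/16 gives (38)*pi*i.


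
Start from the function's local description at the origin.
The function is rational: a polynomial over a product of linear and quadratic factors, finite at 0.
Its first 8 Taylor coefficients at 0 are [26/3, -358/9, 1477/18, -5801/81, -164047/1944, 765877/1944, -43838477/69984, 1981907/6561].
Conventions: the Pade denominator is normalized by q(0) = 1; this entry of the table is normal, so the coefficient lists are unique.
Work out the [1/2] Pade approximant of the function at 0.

The Pade approximant has numerator coefficients [26/3, -951160/70561]; denominator coefficients [1, 642323/211683, 11326729/2540196].

Taylor coefficients needed (read off): a_0 = 26/3, a_1 = -358/9, a_2 = 1477/18, a_3 = -5801/81.
Write the denominator as Q(μ) = 1 + q1*μ + q2*μ^2. Requiring Q*f - P = O(μ^4) with deg P <= 1 kills the coefficients of μ^2..μ^3 in Q*f:
  μ^2: a_2 + q1*a_1 + q2*a_0 = 0, i.e. 1477/18 + (-358/9)*q1 + (26/3)*q2 = 0.
  μ^3: a_3 + q1*a_2 + q2*a_1 = 0, i.e. -5801/81 + (1477/18)*q1 + (-358/9)*q2 = 0.
Solving this linear system: q1 = 642323/211683, q2 = 11326729/2540196.
The numerator is Q*f truncated at degree 1: P0 = a_0 = 26/3; P1 = a_1 + q1*a_0 = -951160/70561.


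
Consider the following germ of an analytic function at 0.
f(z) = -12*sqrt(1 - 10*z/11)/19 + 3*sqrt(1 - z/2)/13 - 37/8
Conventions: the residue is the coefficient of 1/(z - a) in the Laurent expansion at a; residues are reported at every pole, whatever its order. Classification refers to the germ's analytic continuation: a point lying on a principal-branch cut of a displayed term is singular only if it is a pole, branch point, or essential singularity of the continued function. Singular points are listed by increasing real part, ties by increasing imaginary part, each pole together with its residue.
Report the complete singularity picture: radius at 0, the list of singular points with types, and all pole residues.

Branch term (-12/19)*sqrt(1 - z/(11/10)): its argument vanishes at z = 11/10, a square-root branch point, modulus 11/10.
Branch term (3/13)*sqrt(1 - z/(2)): its argument vanishes at z = 2, a square-root branch point, modulus 2.
The radius of convergence is the smallest modulus among the singular points: 11/10.
List the singular points by increasing real part (a conjugate pair: the negative imaginary part first).

Radius of convergence at 0: 11/10.
At 11/10: an algebraic (square-root) branch point.
At 2: an algebraic (square-root) branch point.


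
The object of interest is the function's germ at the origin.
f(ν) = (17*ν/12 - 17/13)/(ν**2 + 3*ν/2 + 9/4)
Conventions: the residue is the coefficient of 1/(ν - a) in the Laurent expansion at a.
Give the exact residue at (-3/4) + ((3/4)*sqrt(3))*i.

The factor ν**2 + 3*ν/2 + 9/4 splits as (ν - a)(ν - a') with a = (-3/4) + ((3/4)*sqrt(3))*i, a' = (-3/4) - ((3/4)*sqrt(3))*i. At the order-1 pole a set g(ν) = (ν - a)*f(ν) = [17*ν/12 - 17/13] / (ν - a').
Simple pole: residue = g(a) at a = (-3/4) + ((3/4)*sqrt(3))*i, which is (17/24) + ((493/936)*sqrt(3))*i.

The residue is (17/24) + ((493/936)*sqrt(3))*i.


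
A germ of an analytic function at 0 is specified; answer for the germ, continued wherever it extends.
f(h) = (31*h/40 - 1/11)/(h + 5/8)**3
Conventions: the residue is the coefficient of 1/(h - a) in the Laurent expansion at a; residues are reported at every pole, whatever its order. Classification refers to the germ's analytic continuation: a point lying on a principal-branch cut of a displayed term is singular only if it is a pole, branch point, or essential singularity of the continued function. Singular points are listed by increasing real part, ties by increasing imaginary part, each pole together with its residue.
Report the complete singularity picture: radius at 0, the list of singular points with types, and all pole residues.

Radius of convergence at 0: 5/8.
At -5/8: a pole of order 3; residue 0.

Denominator factor (h + 5/8)^3: pole of order 3 at -5/8, modulus 5/8.
The radius of convergence is the smallest modulus among the singular points: 5/8.
At the order-3 pole -5/8 set g(h) = (h - (-5/8))^3*f(h) = 31*h/40 - 1/11.
Order-3 pole: residue = g''(a)/2; g''(-5/8) = 0, so the residue is 0.


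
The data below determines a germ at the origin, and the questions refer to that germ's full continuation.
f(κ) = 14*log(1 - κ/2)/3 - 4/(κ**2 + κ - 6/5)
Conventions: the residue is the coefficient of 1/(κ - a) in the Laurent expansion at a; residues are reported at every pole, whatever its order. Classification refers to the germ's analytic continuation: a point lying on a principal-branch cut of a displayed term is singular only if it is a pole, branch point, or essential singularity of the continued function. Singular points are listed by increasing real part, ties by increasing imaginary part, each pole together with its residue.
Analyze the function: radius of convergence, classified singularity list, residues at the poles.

Radius of convergence at 0: -1/2 + (1/10)*sqrt(145).
At -1/2 - (1/10)*sqrt(145): a pole of order 1; residue (4/29)*sqrt(145).
At -1/2 + (1/10)*sqrt(145): a pole of order 1; residue -(4/29)*sqrt(145).
At 2: a logarithmic branch point.

Denominator factor (κ**2 + κ - 6/5): discriminant 29/5, real irrational roots -1/2 + (1/10)*sqrt(145) and -1/2 - (1/10)*sqrt(145); poles of order 1, moduli -1/2 + (1/10)*sqrt(145) and 1/2 + (1/10)*sqrt(145).
Branch term (14/3)*log(1 - κ/(2)): its argument vanishes at κ = 2, a logarithmic branch point, modulus 2.
The radius of convergence is the smallest modulus among the singular points: -1/2 + (1/10)*sqrt(145).
The branch term is analytic at -1/2 - (1/10)*sqrt(145) and contributes nothing to the residue; only the rational part matters.
The factor κ**2 + κ - 6/5 splits as (κ - a)(κ - a') with a = -1/2 - (1/10)*sqrt(145), a' = -1/2 + (1/10)*sqrt(145). At the order-1 pole a set g(κ) = (κ - a)*(rational part) = [-4] / (κ - a').
Simple pole: residue = g(a) at a = -1/2 - (1/10)*sqrt(145), which is (4/29)*sqrt(145).
The branch term is analytic at -1/2 + (1/10)*sqrt(145) and contributes nothing to the residue; only the rational part matters.
The factor κ**2 + κ - 6/5 splits as (κ - a)(κ - a') with a = -1/2 + (1/10)*sqrt(145), a' = -1/2 - (1/10)*sqrt(145). At the order-1 pole a set g(κ) = (κ - a)*(rational part) = [-4] / (κ - a').
Simple pole: residue = g(a) at a = -1/2 + (1/10)*sqrt(145), which is -(4/29)*sqrt(145).
List the singular points by increasing real part (a conjugate pair: the negative imaginary part first).


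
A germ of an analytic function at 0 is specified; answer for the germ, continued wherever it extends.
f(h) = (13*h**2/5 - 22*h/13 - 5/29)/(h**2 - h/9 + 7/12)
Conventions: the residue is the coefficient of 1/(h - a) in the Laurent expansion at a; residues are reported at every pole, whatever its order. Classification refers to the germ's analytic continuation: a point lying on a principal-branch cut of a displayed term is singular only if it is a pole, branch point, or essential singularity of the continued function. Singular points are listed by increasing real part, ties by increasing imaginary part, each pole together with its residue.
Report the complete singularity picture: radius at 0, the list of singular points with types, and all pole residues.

Denominator factor (h**2 - h/9 + 7/12): discriminant -188/81, complex-conjugate roots (1/18) + ((1/9)*sqrt(47))*i and (1/18) - ((1/9)*sqrt(47))*i; poles of order 1, moduli (1/6)*sqrt(21) and (1/6)*sqrt(21).
The radius of convergence is the smallest modulus among the singular points: (1/6)*sqrt(21).
The factor h**2 - h/9 + 7/12 splits as (h - a)(h - a') with a = (1/18) - ((1/9)*sqrt(47))*i, a' = (1/18) + ((1/9)*sqrt(47))*i. At the order-1 pole a set g(h) = (h - a)*f(h) = [13*h**2/5 - 22*h/13 - 5/29] / (h - a').
Simple pole: residue = g(a) at a = (1/18) - ((1/9)*sqrt(47))*i, which is (-821/1170) - ((1079207/6378840)*sqrt(47))*i.
The factor h**2 - h/9 + 7/12 splits as (h - a)(h - a') with a = (1/18) + ((1/9)*sqrt(47))*i, a' = (1/18) - ((1/9)*sqrt(47))*i. At the order-1 pole a set g(h) = (h - a)*f(h) = [13*h**2/5 - 22*h/13 - 5/29] / (h - a').
Simple pole: residue = g(a) at a = (1/18) + ((1/9)*sqrt(47))*i, which is (-821/1170) + ((1079207/6378840)*sqrt(47))*i.
List the singular points by increasing real part (a conjugate pair: the negative imaginary part first).

Radius of convergence at 0: (1/6)*sqrt(21).
At (1/18) - ((1/9)*sqrt(47))*i: a pole of order 1; residue (-821/1170) - ((1079207/6378840)*sqrt(47))*i.
At (1/18) + ((1/9)*sqrt(47))*i: a pole of order 1; residue (-821/1170) + ((1079207/6378840)*sqrt(47))*i.


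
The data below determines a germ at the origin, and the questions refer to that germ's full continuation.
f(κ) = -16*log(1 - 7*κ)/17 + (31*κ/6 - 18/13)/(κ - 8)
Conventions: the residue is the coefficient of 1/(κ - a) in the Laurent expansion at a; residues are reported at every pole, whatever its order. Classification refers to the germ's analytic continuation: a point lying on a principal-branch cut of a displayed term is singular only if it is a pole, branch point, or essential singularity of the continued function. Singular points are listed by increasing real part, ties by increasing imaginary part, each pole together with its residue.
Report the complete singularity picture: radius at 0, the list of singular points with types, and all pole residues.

Radius of convergence at 0: 1/7.
At 1/7: a logarithmic branch point.
At 8: a pole of order 1; residue 1558/39.

Denominator factor (κ - 8): pole of order 1 at 8, modulus 8.
Branch term (-16/17)*log(1 - κ/(1/7)): its argument vanishes at κ = 1/7, a logarithmic branch point, modulus 1/7.
The radius of convergence is the smallest modulus among the singular points: 1/7.
The branch term is analytic at 8 and contributes nothing to the residue; only the rational part matters.
At the order-1 pole 8 set g(κ) = (κ - (8))*(rational part) = 31*κ/6 - 18/13.
Simple pole: residue = g(a) at a = 8, which is 1558/39.
List the singular points by increasing real part (a conjugate pair: the negative imaginary part first).


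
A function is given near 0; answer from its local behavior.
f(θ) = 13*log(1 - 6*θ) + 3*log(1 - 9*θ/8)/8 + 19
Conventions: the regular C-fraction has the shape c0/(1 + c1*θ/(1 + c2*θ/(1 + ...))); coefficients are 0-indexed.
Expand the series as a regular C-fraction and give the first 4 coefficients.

The regular C-fraction coefficients are [19, 5019/1216, -14473215/2034368, -13687591963/32284918260].

Taylor coefficients (expand at 0): a_0 = 19, a_1 = -5019/64, a_2 = -239859/1024, a_3 = -3834585/4096.
c0 = a_0 = 19. Peel one level at a time: if S = 1 + c*θ/S' with S'(0) = 1, then c is the θ-coefficient of S and S' = c*θ/(S - 1).
S_1 = c0/f = 1 + (5019/1216)*θ + (43419645/1478656)*θ^2 + ...; c1 = 5019/1216.
S_2 = c1*θ/(S_1 - 1) = 1 + (-14473215/2034368)*θ + (-2161198731/716525824)*θ^2 + ...; c2 = -14473215/2034368.
S_3 = c2*θ/(S_2 - 1) = 1 + (-13687591963/32284918260)*θ + ...; c3 = -13687591963/32284918260.


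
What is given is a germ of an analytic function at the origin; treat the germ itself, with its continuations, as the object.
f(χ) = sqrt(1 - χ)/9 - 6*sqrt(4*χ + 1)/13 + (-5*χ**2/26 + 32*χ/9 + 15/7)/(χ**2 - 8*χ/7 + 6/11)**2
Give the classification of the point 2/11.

Denominator factors: χ**2 - 8*χ/7 + 6/11 = 314/847 at χ = 2/11 — none vanishes.
Branch term sqrt(1 - χ/(1)): argument at 2/11 is 9/11, nonzero, so 2/11 is not its branch point (a point on a principal cut is still regular for the continued germ).
Branch term sqrt(1 - χ/(-1/4)): argument at 2/11 is 19/11, nonzero, so 2/11 is not its branch point (a point on a principal cut is still regular for the continued germ).
So the germ continues analytically to 2/11.

The point is a regular point.


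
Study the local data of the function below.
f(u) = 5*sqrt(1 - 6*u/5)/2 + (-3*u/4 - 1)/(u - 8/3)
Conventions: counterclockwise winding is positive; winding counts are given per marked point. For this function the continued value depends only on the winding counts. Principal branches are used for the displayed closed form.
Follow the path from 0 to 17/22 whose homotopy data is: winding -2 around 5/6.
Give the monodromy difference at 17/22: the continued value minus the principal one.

Continued minus principal equals 0.

The rational part is single-valued and drops out of the difference; each branch term changes only by its own monodromy.
(5/2)*sqrt(1 - u/(5/6)): winding -2 is even, the square root returns to the same sheet, contribution 0.
Summing the contributions at u = 17/22 gives 0.


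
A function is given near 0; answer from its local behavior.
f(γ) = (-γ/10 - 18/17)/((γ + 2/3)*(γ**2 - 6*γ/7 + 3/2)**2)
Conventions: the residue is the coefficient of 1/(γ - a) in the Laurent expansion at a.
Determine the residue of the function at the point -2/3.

At the order-1 pole -2/3 set g(γ) = (γ - (-2/3))*f(γ) = (-γ/10 - 18/17)/(γ**2 - 6*γ/7 + 3/2)**2.
Simple pole: residue = g(a) at a = -2/3, which is -1338876/8541565.

The residue is -1338876/8541565.


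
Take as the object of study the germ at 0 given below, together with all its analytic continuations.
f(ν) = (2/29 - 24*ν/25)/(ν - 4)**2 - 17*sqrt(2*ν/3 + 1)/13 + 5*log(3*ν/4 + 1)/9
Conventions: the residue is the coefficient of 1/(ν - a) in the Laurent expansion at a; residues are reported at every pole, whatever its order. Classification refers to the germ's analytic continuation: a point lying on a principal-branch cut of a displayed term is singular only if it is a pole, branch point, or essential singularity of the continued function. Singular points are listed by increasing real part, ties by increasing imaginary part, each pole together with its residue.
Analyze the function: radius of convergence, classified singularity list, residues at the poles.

Radius of convergence at 0: 4/3.
At -3/2: an algebraic (square-root) branch point.
At -4/3: a logarithmic branch point.
At 4: a pole of order 2; residue -24/25.

Denominator factor (ν - 4)^2: pole of order 2 at 4, modulus 4.
Branch term (5/9)*log(1 - ν/(-4/3)): its argument vanishes at ν = -4/3, a logarithmic branch point, modulus 4/3.
Branch term (-17/13)*sqrt(1 - ν/(-3/2)): its argument vanishes at ν = -3/2, a square-root branch point, modulus 3/2.
The radius of convergence is the smallest modulus among the singular points: 4/3.
The branch terms are analytic at 4 and contribute nothing to the residue; only the rational part matters.
At the order-2 pole 4 set g(ν) = (ν - (4))^2*(rational part) = 2/29 - 24*ν/25.
Order-2 pole: residue = g'(a); g'(4) = -24/25, so the residue is -24/25.
List the singular points by increasing real part (a conjugate pair: the negative imaginary part first).


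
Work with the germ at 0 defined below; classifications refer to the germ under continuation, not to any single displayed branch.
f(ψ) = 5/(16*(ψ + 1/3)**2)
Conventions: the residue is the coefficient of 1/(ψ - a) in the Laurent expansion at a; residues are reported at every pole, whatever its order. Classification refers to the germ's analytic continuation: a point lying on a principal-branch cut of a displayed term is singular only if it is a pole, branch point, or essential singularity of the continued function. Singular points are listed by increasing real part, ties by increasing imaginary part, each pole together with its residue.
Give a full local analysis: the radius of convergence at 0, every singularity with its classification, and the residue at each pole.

Radius of convergence at 0: 1/3.
At -1/3: a pole of order 2; residue 0.

Denominator factor (ψ + 1/3)^2: pole of order 2 at -1/3, modulus 1/3.
The radius of convergence is the smallest modulus among the singular points: 1/3.
At the order-2 pole -1/3 set g(ψ) = (ψ - (-1/3))^2*f(ψ) = 5/16.
Order-2 pole: residue = g'(a); g'(-1/3) = 0, so the residue is 0.


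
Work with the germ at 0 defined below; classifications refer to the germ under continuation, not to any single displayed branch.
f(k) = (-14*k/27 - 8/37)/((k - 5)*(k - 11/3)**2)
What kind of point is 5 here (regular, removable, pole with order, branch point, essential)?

The point is a pole of order 1.

The denominator factor k - 5 vanishes at 5 and appears to the power 1; the numerator there equals -2806/999, nonzero, and no other factor vanishes.
Hence a pole whose order is the multiplicity, 1.


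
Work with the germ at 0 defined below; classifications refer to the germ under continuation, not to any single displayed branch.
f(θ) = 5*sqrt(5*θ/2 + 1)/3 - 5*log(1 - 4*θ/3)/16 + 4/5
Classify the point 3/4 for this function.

The point is a logarithmic branch point.

The term (-5/16)*log(1 - θ/(3/4)) has argument 1 - 3/4/(3/4) = 0 at 3/4: a logarithmic (infinitely-sheeted) branch point; the remaining terms are analytic or single-valued there.


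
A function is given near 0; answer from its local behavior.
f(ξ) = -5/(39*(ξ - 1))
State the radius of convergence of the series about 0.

Denominator factor (ξ - 1): pole of order 1 at 1, modulus 1.
The radius of convergence is the smallest modulus among the singular points: 1.

The radius of convergence is 1.


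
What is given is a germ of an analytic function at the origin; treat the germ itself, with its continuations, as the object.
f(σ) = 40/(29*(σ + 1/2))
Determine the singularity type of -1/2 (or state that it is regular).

The denominator factor σ + 1/2 vanishes at -1/2 and appears to the power 1; the numerator there equals 40/29, nonzero, and no other factor vanishes.
Hence a pole whose order is the multiplicity, 1.

The point is a pole of order 1.


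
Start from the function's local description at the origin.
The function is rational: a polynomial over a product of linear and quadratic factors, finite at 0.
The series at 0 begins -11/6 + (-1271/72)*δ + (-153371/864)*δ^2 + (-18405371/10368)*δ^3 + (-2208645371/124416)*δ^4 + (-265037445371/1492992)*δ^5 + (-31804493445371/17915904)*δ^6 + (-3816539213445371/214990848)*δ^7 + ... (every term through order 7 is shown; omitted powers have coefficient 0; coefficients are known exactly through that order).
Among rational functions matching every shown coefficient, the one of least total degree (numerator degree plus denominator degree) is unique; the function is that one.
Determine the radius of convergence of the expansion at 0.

No rational of total degree below 4 reproduces all 8 coefficients; solving the [2/2] Pade equations on them gives f(δ) = (-5*δ**2/4 + δ - 11/5)/((δ - 12)*(δ - 1/10)), whose expansion matches every shown term.
Denominator factor (δ - 1/10): pole of order 1 at 1/10, modulus 1/10.
Denominator factor (δ - 12): pole of order 1 at 12, modulus 12.
The radius of convergence is the smallest modulus among the singular points: 1/10.

The radius of convergence is 1/10.


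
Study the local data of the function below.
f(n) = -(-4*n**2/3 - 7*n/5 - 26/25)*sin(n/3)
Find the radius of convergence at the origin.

The factor -sin(n/3) is entire and contributes no finite singular point.
The polynomial part has no poles.
No finite singular points: the Taylor series at 0 converges everywhere.

The radius of convergence is infinite.


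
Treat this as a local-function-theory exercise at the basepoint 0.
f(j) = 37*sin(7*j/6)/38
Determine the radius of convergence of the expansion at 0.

The radius of convergence is infinite.

The factor -sin(7*j/6) is entire and contributes no finite singular point.
The polynomial part has no poles.
No finite singular points: the Taylor series at 0 converges everywhere.


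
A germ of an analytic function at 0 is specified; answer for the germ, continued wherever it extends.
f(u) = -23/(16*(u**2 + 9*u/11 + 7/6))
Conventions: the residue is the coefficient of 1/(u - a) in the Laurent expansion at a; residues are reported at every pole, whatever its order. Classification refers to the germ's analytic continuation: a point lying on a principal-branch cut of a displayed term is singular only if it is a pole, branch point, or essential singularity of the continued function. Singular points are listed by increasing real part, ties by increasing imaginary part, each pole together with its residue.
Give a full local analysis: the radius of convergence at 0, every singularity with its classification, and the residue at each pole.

Denominator factor (u**2 + 9*u/11 + 7/6): discriminant -1451/363, complex-conjugate roots (-9/22) + ((1/66)*sqrt(4353))*i and (-9/22) - ((1/66)*sqrt(4353))*i; poles of order 1, moduli (1/6)*sqrt(42) and (1/6)*sqrt(42).
The radius of convergence is the smallest modulus among the singular points: (1/6)*sqrt(42).
The factor u**2 + 9*u/11 + 7/6 splits as (u - a)(u - a') with a = (-9/22) - ((1/66)*sqrt(4353))*i, a' = (-9/22) + ((1/66)*sqrt(4353))*i. At the order-1 pole a set g(u) = (u - a)*f(u) = [-23/16] / (u - a').
Simple pole: residue = g(a) at a = (-9/22) - ((1/66)*sqrt(4353))*i, which is -((253/23216)*sqrt(4353))*i.
The factor u**2 + 9*u/11 + 7/6 splits as (u - a)(u - a') with a = (-9/22) + ((1/66)*sqrt(4353))*i, a' = (-9/22) - ((1/66)*sqrt(4353))*i. At the order-1 pole a set g(u) = (u - a)*f(u) = [-23/16] / (u - a').
Simple pole: residue = g(a) at a = (-9/22) + ((1/66)*sqrt(4353))*i, which is ((253/23216)*sqrt(4353))*i.
List the singular points by increasing real part (a conjugate pair: the negative imaginary part first).

Radius of convergence at 0: (1/6)*sqrt(42).
At (-9/22) - ((1/66)*sqrt(4353))*i: a pole of order 1; residue -((253/23216)*sqrt(4353))*i.
At (-9/22) + ((1/66)*sqrt(4353))*i: a pole of order 1; residue ((253/23216)*sqrt(4353))*i.


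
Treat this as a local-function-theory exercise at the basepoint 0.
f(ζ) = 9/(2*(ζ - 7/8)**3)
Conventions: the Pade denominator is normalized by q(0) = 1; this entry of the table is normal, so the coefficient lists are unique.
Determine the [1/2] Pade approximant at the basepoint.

The Pade approximant has numerator coefficients [-2304/343, -6144/2401]; denominator coefficients [1, -64/21, 128/49].

Taylor coefficients needed (expand at 0): a_0 = -2304/343, a_1 = -55296/2401, a_2 = -884736/16807, a_3 = -11796480/117649.
Write the denominator as Q(ζ) = 1 + q1*ζ + q2*ζ^2. Requiring Q*f - P = O(ζ^4) with deg P <= 1 kills the coefficients of ζ^2..ζ^3 in Q*f:
  ζ^2: a_2 + q1*a_1 + q2*a_0 = 0, i.e. -884736/16807 + (-55296/2401)*q1 + (-2304/343)*q2 = 0.
  ζ^3: a_3 + q1*a_2 + q2*a_1 = 0, i.e. -11796480/117649 + (-884736/16807)*q1 + (-55296/2401)*q2 = 0.
Solving this linear system: q1 = -64/21, q2 = 128/49.
The numerator is Q*f truncated at degree 1: P0 = a_0 = -2304/343; P1 = a_1 + q1*a_0 = -6144/2401.


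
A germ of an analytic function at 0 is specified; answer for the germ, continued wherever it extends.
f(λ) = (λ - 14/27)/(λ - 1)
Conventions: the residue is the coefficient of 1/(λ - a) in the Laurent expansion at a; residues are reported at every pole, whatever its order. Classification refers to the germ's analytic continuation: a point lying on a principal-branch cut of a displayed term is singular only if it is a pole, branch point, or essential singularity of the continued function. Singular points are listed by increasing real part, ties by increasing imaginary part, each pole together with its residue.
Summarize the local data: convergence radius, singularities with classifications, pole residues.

Denominator factor (λ - 1): pole of order 1 at 1, modulus 1.
The radius of convergence is the smallest modulus among the singular points: 1.
At the order-1 pole 1 set g(λ) = (λ - (1))*f(λ) = λ - 14/27.
Simple pole: residue = g(a) at a = 1, which is 13/27.

Radius of convergence at 0: 1.
At 1: a pole of order 1; residue 13/27.


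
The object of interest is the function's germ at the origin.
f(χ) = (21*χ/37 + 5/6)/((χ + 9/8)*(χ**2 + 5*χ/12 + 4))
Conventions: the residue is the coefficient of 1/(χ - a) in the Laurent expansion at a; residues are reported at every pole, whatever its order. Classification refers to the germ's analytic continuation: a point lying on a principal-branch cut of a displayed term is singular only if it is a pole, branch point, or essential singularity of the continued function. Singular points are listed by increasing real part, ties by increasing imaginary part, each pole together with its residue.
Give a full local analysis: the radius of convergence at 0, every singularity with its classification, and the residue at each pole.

Radius of convergence at 0: 9/8.
At -9/8: a pole of order 1; residue 1384/34077.
At (-5/24) - ((1/24)*sqrt(2279))*i: a pole of order 1; residue (-692/34077) + ((247316/77661483)*sqrt(2279))*i.
At (-5/24) + ((1/24)*sqrt(2279))*i: a pole of order 1; residue (-692/34077) - ((247316/77661483)*sqrt(2279))*i.


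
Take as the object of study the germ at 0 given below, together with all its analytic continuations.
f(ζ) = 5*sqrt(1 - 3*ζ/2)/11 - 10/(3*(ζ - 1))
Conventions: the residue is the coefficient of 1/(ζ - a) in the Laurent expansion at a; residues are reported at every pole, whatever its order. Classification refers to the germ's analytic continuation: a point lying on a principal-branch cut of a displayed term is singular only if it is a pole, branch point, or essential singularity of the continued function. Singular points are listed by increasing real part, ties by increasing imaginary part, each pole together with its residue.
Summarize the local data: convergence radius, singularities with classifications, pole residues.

Radius of convergence at 0: 2/3.
At 2/3: an algebraic (square-root) branch point.
At 1: a pole of order 1; residue -10/3.

Denominator factor (ζ - 1): pole of order 1 at 1, modulus 1.
Branch term (5/11)*sqrt(1 - ζ/(2/3)): its argument vanishes at ζ = 2/3, a square-root branch point, modulus 2/3.
The radius of convergence is the smallest modulus among the singular points: 2/3.
The branch term is analytic at 1 and contributes nothing to the residue; only the rational part matters.
At the order-1 pole 1 set g(ζ) = (ζ - (1))*(rational part) = -10/3.
Simple pole: residue = g(a) at a = 1, which is -10/3.
List the singular points by increasing real part (a conjugate pair: the negative imaginary part first).


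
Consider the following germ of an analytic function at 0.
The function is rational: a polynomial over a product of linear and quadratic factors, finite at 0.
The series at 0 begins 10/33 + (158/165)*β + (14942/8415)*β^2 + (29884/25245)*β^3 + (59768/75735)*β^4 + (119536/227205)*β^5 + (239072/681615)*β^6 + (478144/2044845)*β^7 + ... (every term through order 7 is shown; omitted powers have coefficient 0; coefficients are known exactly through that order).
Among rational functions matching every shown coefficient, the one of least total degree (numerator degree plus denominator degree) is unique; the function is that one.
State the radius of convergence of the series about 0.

The radius of convergence is 3/2.

No rational of total degree below 3 reproduces all 8 coefficients; solving the [2/1] Pade equations on them gives f(β) = (-29*β**2/17 - 17*β/15 - 5/11)/(β - 3/2), whose expansion matches every shown term.
Denominator factor (β - 3/2): pole of order 1 at 3/2, modulus 3/2.
The radius of convergence is the smallest modulus among the singular points: 3/2.


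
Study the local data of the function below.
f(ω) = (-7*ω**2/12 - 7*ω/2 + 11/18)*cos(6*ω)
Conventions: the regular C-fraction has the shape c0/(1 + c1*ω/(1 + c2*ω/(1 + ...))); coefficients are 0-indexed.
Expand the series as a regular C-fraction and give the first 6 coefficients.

Taylor coefficients (expand at 0): a_0 = 11/18, a_1 = -7/2, a_2 = -139/12, a_3 = 63, a_4 = 87/2, a_5 = -189.
c0 = a_0 = 11/18. Peel one level at a time: if S = 1 + c*ω/S' with S'(0) = 1, then c is the ω-coefficient of S and S' = c*ω/(S - 1).
S_1 = c0/f = 1 + (63/11)*ω + (12525/242)*ω^2 + ...; c1 = 63/11.
S_2 = c1*ω/(S_1 - 1) = 1 + (-4175/462)*ω + (51073/1764)*ω^2 + ...; c2 = -4175/462.
S_3 = c2*ω/(S_2 - 1) = 1 + (561803/175350)*ω + (-193660863/34861250)*ω^2 + ...; c3 = 561803/175350.
S_4 = c3*ω/(S_3 - 1) = 1 + (33610563/19384525)*ω + (-1582678440/237131939)*ω^2 + ...; c4 = 33610563/19384525.
S_5 = c4*ω/(S_4 - 1) = 1 + (104883849000/27247496573)*ω + ...; c5 = 104883849000/27247496573.

The regular C-fraction coefficients are [11/18, 63/11, -4175/462, 561803/175350, 33610563/19384525, 104883849000/27247496573].


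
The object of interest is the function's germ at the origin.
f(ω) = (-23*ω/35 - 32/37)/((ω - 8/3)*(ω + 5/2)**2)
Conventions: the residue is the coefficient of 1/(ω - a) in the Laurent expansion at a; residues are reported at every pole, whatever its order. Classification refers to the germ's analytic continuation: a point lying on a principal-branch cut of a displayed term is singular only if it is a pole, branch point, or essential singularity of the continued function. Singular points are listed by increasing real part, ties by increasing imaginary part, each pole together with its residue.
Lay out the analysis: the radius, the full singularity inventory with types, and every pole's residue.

Denominator factor (ω + 5/2)^2: pole of order 2 at -5/2, modulus 5/2.
Denominator factor (ω - 8/3): pole of order 1 at 8/3, modulus 8/3.
The radius of convergence is the smallest modulus among the singular points: 5/2.
At the order-2 pole -5/2 set g(ω) = (ω - (-5/2))^2*f(ω) = (-23*ω/35 - 32/37)/(ω - 8/3).
Order-2 pole: residue = g'(a); g'(-5/2) = 3936/40145, so the residue is 3936/40145.
At the order-1 pole 8/3 set g(ω) = (ω - (8/3))*f(ω) = (-23*ω/35 - 32/37)/(ω + 5/2)**2.
Simple pole: residue = g(a) at a = 8/3, which is -3936/40145.
List the singular points by increasing real part (a conjugate pair: the negative imaginary part first).

Radius of convergence at 0: 5/2.
At -5/2: a pole of order 2; residue 3936/40145.
At 8/3: a pole of order 1; residue -3936/40145.


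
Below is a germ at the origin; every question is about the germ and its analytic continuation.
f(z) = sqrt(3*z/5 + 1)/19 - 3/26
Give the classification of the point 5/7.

The point is a regular point.

There is no denominator, hence no pole anywhere.
Branch term sqrt(1 - z/(-5/3)): argument at 5/7 is 10/7, nonzero, so 5/7 is not its branch point (a point on a principal cut is still regular for the continued germ).
So the germ continues analytically to 5/7.


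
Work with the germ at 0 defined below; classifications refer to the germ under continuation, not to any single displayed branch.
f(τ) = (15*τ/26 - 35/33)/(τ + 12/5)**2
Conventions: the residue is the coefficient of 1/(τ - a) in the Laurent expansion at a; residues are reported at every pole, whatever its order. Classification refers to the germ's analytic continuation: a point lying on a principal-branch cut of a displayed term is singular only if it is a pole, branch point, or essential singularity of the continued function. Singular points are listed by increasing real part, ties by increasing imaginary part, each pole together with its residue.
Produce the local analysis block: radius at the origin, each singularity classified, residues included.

Radius of convergence at 0: 12/5.
At -12/5: a pole of order 2; residue 15/26.

Denominator factor (τ + 12/5)^2: pole of order 2 at -12/5, modulus 12/5.
The radius of convergence is the smallest modulus among the singular points: 12/5.
At the order-2 pole -12/5 set g(τ) = (τ - (-12/5))^2*f(τ) = 15*τ/26 - 35/33.
Order-2 pole: residue = g'(a); g'(-12/5) = 15/26, so the residue is 15/26.
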